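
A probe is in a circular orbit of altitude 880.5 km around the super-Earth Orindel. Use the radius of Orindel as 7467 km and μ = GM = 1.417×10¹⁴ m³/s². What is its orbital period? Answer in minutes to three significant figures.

r = 7467 + 880.5 = 8347.5 km = 8.3475×10⁶ m.
Kepler's third law: T = 2π√(r³/μ) = 2π√((8.348×10⁶)³ / 1.417×10¹⁴).
r³/μ = 4.105×10⁶ s², so T = 2π × 2.026×10³ = 1.273×10⁴ s.
Converting: 1.273×10⁴ s ÷ 60.00 = 212.2 minutes.

T ≈ 212 minutes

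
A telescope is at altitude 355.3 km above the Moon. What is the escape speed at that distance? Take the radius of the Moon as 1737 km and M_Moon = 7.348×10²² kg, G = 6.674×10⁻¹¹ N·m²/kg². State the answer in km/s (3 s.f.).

μ = GM = 6.674×10⁻¹¹ × 7.348×10²² = 4.904×10¹² m³/s².
r = 1737 + 355.3 = 2092.3 km = 2.0923×10⁶ m.
Escape speed v_esc = √(2μ/r) = √(2 × 4.904×10¹² / 2.092×10⁶) = √(4.688×10⁶) = 2165 m/s.
= 2.165 km/s.

v_esc ≈ 2.17 km/s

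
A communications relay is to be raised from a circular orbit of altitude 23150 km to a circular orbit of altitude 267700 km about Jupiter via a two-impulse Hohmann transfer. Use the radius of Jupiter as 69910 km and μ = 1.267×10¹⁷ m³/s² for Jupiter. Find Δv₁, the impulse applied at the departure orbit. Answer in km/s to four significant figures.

r₁ = 69910 + 23150 = 93060 km = 9.3060×10⁷ m.
r₂ = 69910 + 267700 = 337610 km = 3.3761×10⁸ m.
Transfer ellipse a_t = (r₁ + r₂)/2 = 2.153×10⁸ m.
At r₁: circular v_c1 = √(μ/r₁) = 36900 m/s; transfer-perijove v_p = √[μ(2/r₁ − 1/a_t)] = 46200 m/s.
Δv₁ = v_p − v_c1 = 9303 m/s.
= 9.303 km/s.

Δv ≈ 9.303 km/s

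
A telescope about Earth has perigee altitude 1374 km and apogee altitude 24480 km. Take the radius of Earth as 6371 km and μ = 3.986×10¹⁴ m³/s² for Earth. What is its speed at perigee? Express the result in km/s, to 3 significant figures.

v ≈ 9.07 km/s

r_p = 6371 + 1374 = 7745.0 km = 7.7450×10⁶ m.
r_a = 6371 + 24480 = 30851 km = 3.0851×10⁷ m.
Semi-major axis a = (r_p + r_a)/2 = 19298 km = 1.930×10⁷ m.
Vis-viva: v² = μ(2/r − 1/a) = 3.986×10¹⁴ × (2.582×10⁻⁷ − 5.182×10⁻⁸) = 8.228×10⁷ m²/s².
v = 9071 m/s = 9.071 km/s.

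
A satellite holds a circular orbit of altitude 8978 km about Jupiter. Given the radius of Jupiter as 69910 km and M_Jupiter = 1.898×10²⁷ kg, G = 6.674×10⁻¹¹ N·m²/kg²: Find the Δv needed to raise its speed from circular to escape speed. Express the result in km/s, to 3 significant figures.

μ = GM = 6.674×10⁻¹¹ × 1.898×10²⁷ = 1.267×10¹⁷ m³/s².
r = 69910 + 8978 = 78888 km = 7.8888×10⁷ m.
Circular speed v_c = √(μ/r) = 40070 m/s.
Escape speed v_esc = √(2μ/r) = √2 × v_c = 56670 m/s.
Δv = v_esc − v_c = 16600 m/s = 16.60 km/s.

Δv ≈ 16.6 km/s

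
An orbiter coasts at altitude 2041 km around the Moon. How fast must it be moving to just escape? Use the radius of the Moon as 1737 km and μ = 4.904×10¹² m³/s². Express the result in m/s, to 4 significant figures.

r = 1737 + 2041 = 3778.0 km = 3.7780×10⁶ m.
Escape speed v_esc = √(2μ/r) = √(2 × 4.904×10¹² / 3.778×10⁶) = √(2.596×10⁶) = 1611 m/s.

v_esc ≈ 1611 m/s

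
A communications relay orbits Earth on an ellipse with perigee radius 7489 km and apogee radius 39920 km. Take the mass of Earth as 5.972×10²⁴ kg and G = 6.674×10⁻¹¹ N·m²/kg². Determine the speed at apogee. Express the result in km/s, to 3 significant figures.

v ≈ 1.78 km/s

μ = GM = 6.674×10⁻¹¹ × 5.972×10²⁴ = 3.986×10¹⁴ m³/s².
Semi-major axis a = (r_p + r_a)/2 = 23704 km = 2.370×10⁷ m.
Vis-viva: v² = μ(2/r − 1/a) = 3.986×10¹⁴ × (5.010×10⁻⁸ − 4.219×10⁻⁸) = 3.154×10⁶ m²/s².
v = 1776 m/s = 1.776 km/s.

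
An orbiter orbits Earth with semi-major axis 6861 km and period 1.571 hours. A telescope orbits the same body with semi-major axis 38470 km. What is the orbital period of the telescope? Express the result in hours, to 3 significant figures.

T₂ ≈ 20.9 hours

Kepler's third law: T² ∝ a³, so T₂ = T₁ (a₂/a₁)^(3/2).
a₂/a₁ = 5.607, (a₂/a₁)^(3/2) = 13.28.
T₂ = 1.571 × 13.28 = 20.86 hours.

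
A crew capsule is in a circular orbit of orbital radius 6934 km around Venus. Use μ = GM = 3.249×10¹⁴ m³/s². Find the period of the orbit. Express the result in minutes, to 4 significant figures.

r = 6934 km = 6.934×10⁶ m.
Kepler's third law: T = 2π√(r³/μ) = 2π√((6.934×10⁶)³ / 3.249×10¹⁴).
r³/μ = 1.026×10⁶ s², so T = 2π × 1.013×10³ = 6.365×10³ s.
Converting: 6.365×10³ s ÷ 60.00 = 106.1 minutes.

T ≈ 106.1 minutes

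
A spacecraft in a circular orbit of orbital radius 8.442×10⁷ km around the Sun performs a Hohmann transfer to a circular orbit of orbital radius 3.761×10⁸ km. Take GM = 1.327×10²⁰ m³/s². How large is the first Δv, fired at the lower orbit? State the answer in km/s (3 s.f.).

r₁ = 8.442×10⁷ km = 8.442×10¹⁰ m.
r₂ = 3.761×10⁸ km = 3.761×10¹¹ m.
Transfer ellipse a_t = (r₁ + r₂)/2 = 2.303×10¹¹ m.
At r₁: circular v_c1 = √(μ/r₁) = 39650 m/s; transfer-perihelion v_p = √[μ(2/r₁ − 1/a_t)] = 50670 m/s.
Δv₁ = v_p − v_c1 = 11020 m/s.
= 11.02 km/s.

Δv ≈ 11.0 km/s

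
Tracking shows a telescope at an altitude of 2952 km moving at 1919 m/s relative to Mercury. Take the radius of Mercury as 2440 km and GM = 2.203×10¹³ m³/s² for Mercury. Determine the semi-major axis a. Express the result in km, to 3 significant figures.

a ≈ 4910 km

r = 2440 + 2952 = 5392.0 km = 5.392×10⁶ m.
Vis-viva rearranged: 1/a = 2/r − v²/μ = 3.709×10⁻⁷ − 1.672×10⁻⁷ = 2.038×10⁻⁷ m⁻¹.
a = 4.908×10⁶ m = 4907.8 km.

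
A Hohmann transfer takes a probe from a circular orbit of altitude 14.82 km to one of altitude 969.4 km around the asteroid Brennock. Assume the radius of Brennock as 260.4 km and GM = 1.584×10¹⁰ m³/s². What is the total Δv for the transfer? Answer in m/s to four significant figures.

Δv_total ≈ 111.6 m/s

r₁ = 260.4 + 14.82 = 275.22 km = 2.7522×10⁵ m.
r₂ = 260.4 + 969.4 = 1229.8 km = 1.2298×10⁶ m.
Transfer ellipse a_t = (r₁ + r₂)/2 = 7.525×10⁵ m.
At r₁: circular v_c1 = √(μ/r₁) = 239.9 m/s; transfer-periapsis v_p = √[μ(2/r₁ − 1/a_t)] = 306.7 m/s.
Δv₁ = v_p − v_c1 = 66.79 m/s.
At r₂: circular v_c2 = √(μ/r₂) = 113.5 m/s; transfer-apoapsis v_a = √[μ(2/r₂ − 1/a_t)] = 68.63 m/s.
Δv₂ = v_c2 − v_a = 44.86 m/s.
Total Δv = Δv₁ + Δv₂ = 111.6 m/s.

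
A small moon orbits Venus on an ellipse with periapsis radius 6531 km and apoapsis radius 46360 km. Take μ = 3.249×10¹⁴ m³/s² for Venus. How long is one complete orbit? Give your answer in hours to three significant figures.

Semi-major axis a = (r_p + r_a)/2 = (6531.0 + 46360)/2 = 26446 km = 2.645×10⁷ m.
By Kepler's third law T = 2π√(a³/μ) = 2π × 7.545×10³ = 4.741×10⁴ s.
= 13.17 hours.

T ≈ 13.2 hours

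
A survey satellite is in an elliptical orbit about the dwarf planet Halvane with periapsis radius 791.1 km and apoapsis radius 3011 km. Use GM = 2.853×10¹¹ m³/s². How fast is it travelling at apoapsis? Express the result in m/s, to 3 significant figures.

v ≈ 199 m/s

Semi-major axis a = (r_p + r_a)/2 = 1901.0 km = 1.901×10⁶ m.
Vis-viva: v² = μ(2/r − 1/a) = 2.853×10¹¹ × (6.642×10⁻⁷ − 5.260×10⁻⁷) = 3.943×10⁴ m²/s².
v = 198.6 m/s.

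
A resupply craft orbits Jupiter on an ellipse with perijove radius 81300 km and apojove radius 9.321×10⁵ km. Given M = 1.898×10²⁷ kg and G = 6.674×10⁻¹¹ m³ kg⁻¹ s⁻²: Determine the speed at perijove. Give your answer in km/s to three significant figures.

μ = GM = 6.674×10⁻¹¹ × 1.898×10²⁷ = 1.267×10¹⁷ m³/s².
Semi-major axis a = (r_p + r_a)/2 = 5.0670×10⁵ km = 5.067×10⁸ m.
Vis-viva: v² = μ(2/r − 1/a) = 1.267×10¹⁷ × (2.460×10⁻⁸ − 1.974×10⁻⁹) = 2.866×10⁹ m²/s².
v = 53540 m/s = 53.54 km/s.

v ≈ 53.5 km/s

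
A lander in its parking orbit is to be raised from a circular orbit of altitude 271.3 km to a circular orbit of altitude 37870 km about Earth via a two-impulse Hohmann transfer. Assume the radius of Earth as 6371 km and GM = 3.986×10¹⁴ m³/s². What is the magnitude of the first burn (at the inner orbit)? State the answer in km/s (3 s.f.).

Δv ≈ 2.47 km/s

r₁ = 6371 + 271.3 = 6642.3 km = 6.6423×10⁶ m.
r₂ = 6371 + 37870 = 44241 km = 4.4241×10⁷ m.
Transfer ellipse a_t = (r₁ + r₂)/2 = 2.544×10⁷ m.
At r₁: circular v_c1 = √(μ/r₁) = 7747 m/s; transfer-perigee v_p = √[μ(2/r₁ − 1/a_t)] = 10220 m/s.
Δv₁ = v_p − v_c1 = 2469 m/s.
= 2.469 km/s.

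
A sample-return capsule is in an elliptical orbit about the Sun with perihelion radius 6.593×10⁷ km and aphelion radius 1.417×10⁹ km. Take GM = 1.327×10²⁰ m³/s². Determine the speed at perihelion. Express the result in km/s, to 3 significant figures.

Semi-major axis a = (r_p + r_a)/2 = 7.4146×10⁸ km = 7.415×10¹¹ m.
Vis-viva: v² = μ(2/r − 1/a) = 1.327×10²⁰ × (3.034×10⁻¹¹ − 1.349×10⁻¹²) = 3.847×10⁹ m²/s².
v = 62020 m/s = 62.02 km/s.

v ≈ 62.0 km/s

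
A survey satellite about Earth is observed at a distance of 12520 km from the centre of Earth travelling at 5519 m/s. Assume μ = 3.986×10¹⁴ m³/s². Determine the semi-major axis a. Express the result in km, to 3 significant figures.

a ≈ 12000 km

r = 1.252×10⁷ m.
Vis-viva rearranged: 1/a = 2/r − v²/μ = 1.597×10⁻⁷ − 7.642×10⁻⁸ = 8.333×10⁻⁸ m⁻¹.
a = 1.200×10⁷ m = 12001 km.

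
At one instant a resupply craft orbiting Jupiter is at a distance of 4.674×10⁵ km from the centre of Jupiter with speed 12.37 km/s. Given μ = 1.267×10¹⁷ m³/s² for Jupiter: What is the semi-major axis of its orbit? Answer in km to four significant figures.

a ≈ 3.256×10⁵ km

r = 4.674×10⁸ m.
Vis-viva rearranged: 1/a = 2/r − v²/μ = 4.279×10⁻⁹ − 1.208×10⁻⁹ = 3.071×10⁻⁹ m⁻¹.
a = 3.256×10⁸ m = 3.2560×10⁵ km.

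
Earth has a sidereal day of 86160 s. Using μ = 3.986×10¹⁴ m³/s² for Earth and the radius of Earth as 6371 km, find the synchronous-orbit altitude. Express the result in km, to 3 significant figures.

A synchronous orbit has period T, so by Kepler's third law a = (μT²/4π²)^(1/3).
μT²/4π² = 3.986×10¹⁴ × (8.616×10⁴)² / 39.48 = 7.495×10²² m³.
a = 4.216×10⁷ m = 42163 km.
Altitude h = a − R = 42163 − 6371 = 35792 km.

h_sync ≈ 35800 km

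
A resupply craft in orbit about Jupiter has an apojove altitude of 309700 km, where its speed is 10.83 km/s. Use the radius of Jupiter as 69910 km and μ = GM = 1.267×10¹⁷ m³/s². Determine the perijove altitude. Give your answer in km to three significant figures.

perijove altitude ≈ 11000 km

r_a = 69910 + 309700 = 3.7961×10⁵ km = 3.796×10⁸ m.
Specific energy ε = v²/2 − μ/r = -2.751×10⁸ J/kg, so a = −μ/(2ε) = 2.303×10⁸ m.
The apsides satisfy r_p + r_a = 2a, so the perijove radius is 2a − r_a = 8.092×10⁷ m = 80918 km.
Perijove altitude = 80918 − 69910 = 11008 km.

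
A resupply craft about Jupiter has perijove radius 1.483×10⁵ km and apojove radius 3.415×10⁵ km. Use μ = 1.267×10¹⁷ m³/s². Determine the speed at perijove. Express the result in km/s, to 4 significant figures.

v ≈ 34.52 km/s

Semi-major axis a = (r_p + r_a)/2 = 2.4490×10⁵ km = 2.449×10⁸ m.
Vis-viva: v² = μ(2/r − 1/a) = 1.267×10¹⁷ × (1.349×10⁻⁸ − 4.083×10⁻⁹) = 1.191×10⁹ m²/s².
v = 34520 m/s = 34.52 km/s.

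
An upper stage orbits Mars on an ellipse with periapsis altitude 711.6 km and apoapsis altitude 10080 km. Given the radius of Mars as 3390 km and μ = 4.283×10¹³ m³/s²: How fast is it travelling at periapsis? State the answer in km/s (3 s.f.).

r_p = 3390 + 711.6 = 4101.6 km = 4.1016×10⁶ m.
r_a = 3390 + 10080 = 13470 km = 1.3470×10⁷ m.
Semi-major axis a = (r_p + r_a)/2 = 8785.8 km = 8.786×10⁶ m.
Vis-viva: v² = μ(2/r − 1/a) = 4.283×10¹³ × (4.876×10⁻⁷ − 1.138×10⁻⁷) = 1.601×10⁷ m²/s².
v = 4001 m/s = 4.001 km/s.

v ≈ 4.00 km/s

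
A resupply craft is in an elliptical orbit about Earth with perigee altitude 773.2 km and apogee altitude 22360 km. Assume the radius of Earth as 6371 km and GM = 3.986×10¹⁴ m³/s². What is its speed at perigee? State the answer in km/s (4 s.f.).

v ≈ 9.453 km/s

r_p = 6371 + 773.2 = 7144.2 km = 7.1442×10⁶ m.
r_a = 6371 + 22360 = 28731 km = 2.8731×10⁷ m.
Semi-major axis a = (r_p + r_a)/2 = 17938 km = 1.794×10⁷ m.
Vis-viva: v² = μ(2/r − 1/a) = 3.986×10¹⁴ × (2.799×10⁻⁷ − 5.575×10⁻⁸) = 8.937×10⁷ m²/s².
v = 9453 m/s = 9.453 km/s.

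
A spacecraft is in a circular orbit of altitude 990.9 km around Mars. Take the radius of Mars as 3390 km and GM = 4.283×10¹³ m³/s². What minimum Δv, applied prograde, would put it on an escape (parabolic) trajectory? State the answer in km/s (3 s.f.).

Δv ≈ 1.30 km/s

r = 3390 + 990.9 = 4380.9 km = 4.3809×10⁶ m.
Circular speed v_c = √(μ/r) = 3127 m/s.
Escape speed v_esc = √(2μ/r) = √2 × v_c = 4422 m/s.
Δv = v_esc − v_c = 1295 m/s = 1.295 km/s.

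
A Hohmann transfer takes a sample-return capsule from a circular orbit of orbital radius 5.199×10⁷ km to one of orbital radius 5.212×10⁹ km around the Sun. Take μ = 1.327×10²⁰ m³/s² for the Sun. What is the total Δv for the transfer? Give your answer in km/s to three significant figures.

Δv_total ≈ 24.9 km/s

r₁ = 5.199×10⁷ km = 5.199×10¹⁰ m.
r₂ = 5.212×10⁹ km = 5.212×10¹² m.
Transfer ellipse a_t = (r₁ + r₂)/2 = 2.632×10¹² m.
At r₁: circular v_c1 = √(μ/r₁) = 50520 m/s; transfer-perihelion v_p = √[μ(2/r₁ − 1/a_t)] = 71090 m/s.
Δv₁ = v_p − v_c1 = 20570 m/s.
At r₂: circular v_c2 = √(μ/r₂) = 5046 m/s; transfer-aphelion v_a = √[μ(2/r₂ − 1/a_t)] = 709.2 m/s.
Δv₂ = v_c2 − v_a = 4337 m/s.
Total Δv = Δv₁ + Δv₂ = 24910 m/s = 24.91 km/s.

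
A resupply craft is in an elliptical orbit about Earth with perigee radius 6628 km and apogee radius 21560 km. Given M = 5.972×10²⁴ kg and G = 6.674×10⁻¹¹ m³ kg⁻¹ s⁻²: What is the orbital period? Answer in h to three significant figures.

T ≈ 4.63 h

μ = GM = 6.674×10⁻¹¹ × 5.972×10²⁴ = 3.986×10¹⁴ m³/s².
Semi-major axis a = (r_p + r_a)/2 = (6628.0 + 21560)/2 = 14094 km = 1.409×10⁷ m.
By Kepler's third law T = 2π√(a³/μ) = 2π × 2.650×10³ = 1.665×10⁴ s.
= 4.626 h.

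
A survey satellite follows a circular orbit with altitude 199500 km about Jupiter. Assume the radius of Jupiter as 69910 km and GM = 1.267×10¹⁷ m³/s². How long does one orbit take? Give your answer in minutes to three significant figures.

r = 69910 + 199500 = 269410 km = 2.6941×10⁸ m.
Kepler's third law: T = 2π√(r³/μ) = 2π√((2.694×10⁸)³ / 1.267×10¹⁷).
r³/μ = 1.543×10⁸ s², so T = 2π × 1.242×10⁴ = 7.806×10⁴ s.
Converting: 7.806×10⁴ s ÷ 60.00 = 1301 minutes.

T ≈ 1300 minutes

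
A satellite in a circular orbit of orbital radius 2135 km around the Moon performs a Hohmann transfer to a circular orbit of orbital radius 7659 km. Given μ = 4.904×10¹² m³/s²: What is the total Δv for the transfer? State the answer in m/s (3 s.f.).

r₁ = 2135 km = 2.135×10⁶ m.
r₂ = 7659 km = 7.659×10⁶ m.
Transfer ellipse a_t = (r₁ + r₂)/2 = 4.897×10⁶ m.
At r₁: circular v_c1 = √(μ/r₁) = 1516 m/s; transfer-perilune v_p = √[μ(2/r₁ − 1/a_t)] = 1895 m/s.
Δv₁ = v_p − v_c1 = 379.8 m/s.
At r₂: circular v_c2 = √(μ/r₂) = 800.2 m/s; transfer-apolune v_a = √[μ(2/r₂ − 1/a_t)] = 528.4 m/s.
Δv₂ = v_c2 − v_a = 271.8 m/s.
Total Δv = Δv₁ + Δv₂ = 651.6 m/s.

Δv_total ≈ 652 m/s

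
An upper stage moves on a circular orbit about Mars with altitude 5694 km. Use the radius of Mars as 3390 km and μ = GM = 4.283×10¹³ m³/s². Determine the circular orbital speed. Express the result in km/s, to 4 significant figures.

v ≈ 2.171 km/s

r = 3390 + 5694 = 9084.0 km = 9.0840×10⁶ m.
For a circular orbit v = √(μ/r) = √(4.283×10¹³ / 9.084×10⁶) = √(4.715×10⁶) = 2171 m/s.
That is 2.171 km/s.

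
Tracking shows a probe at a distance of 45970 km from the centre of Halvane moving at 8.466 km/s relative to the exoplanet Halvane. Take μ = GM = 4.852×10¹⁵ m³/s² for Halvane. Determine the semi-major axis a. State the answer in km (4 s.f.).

r = 4.597×10⁷ m.
Vis-viva rearranged: 1/a = 2/r − v²/μ = 4.351×10⁻⁸ − 1.477×10⁻⁸ = 2.873×10⁻⁸ m⁻¹.
a = 3.480×10⁷ m = 34801 km.

a ≈ 34800 km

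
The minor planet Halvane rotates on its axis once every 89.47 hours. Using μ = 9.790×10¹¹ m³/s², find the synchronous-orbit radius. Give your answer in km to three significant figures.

T = 89.47 hours = 3.221×10⁵ s.
A synchronous orbit has period T, so by Kepler's third law a = (μT²/4π²)^(1/3).
μT²/4π² = 9.790×10¹¹ × (3.221×10⁵)² / 39.48 = 2.573×10²¹ m³.
a = 1.370×10⁷ m = 13702 km.

r_sync ≈ 13700 km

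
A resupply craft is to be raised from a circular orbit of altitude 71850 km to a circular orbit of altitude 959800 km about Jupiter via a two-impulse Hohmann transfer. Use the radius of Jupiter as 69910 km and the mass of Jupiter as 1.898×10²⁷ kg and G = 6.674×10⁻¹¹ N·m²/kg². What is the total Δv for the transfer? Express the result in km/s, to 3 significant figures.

μ = GM = 6.674×10⁻¹¹ × 1.898×10²⁷ = 1.267×10¹⁷ m³/s².
r₁ = 69910 + 71850 = 141760 km = 1.4176×10⁸ m.
r₂ = 69910 + 959800 = 1029700 km = 1.0297×10⁹ m.
Transfer ellipse a_t = (r₁ + r₂)/2 = 5.857×10⁸ m.
At r₁: circular v_c1 = √(μ/r₁) = 29890 m/s; transfer-perijove v_p = √[μ(2/r₁ − 1/a_t)] = 39630 m/s.
Δv₁ = v_p − v_c1 = 9742 m/s.
At r₂: circular v_c2 = √(μ/r₂) = 11090 m/s; transfer-apojove v_a = √[μ(2/r₂ − 1/a_t)] = 5456 m/s.
Δv₂ = v_c2 − v_a = 5635 m/s.
Total Δv = Δv₁ + Δv₂ = 15380 m/s = 15.38 km/s.

Δv_total ≈ 15.4 km/s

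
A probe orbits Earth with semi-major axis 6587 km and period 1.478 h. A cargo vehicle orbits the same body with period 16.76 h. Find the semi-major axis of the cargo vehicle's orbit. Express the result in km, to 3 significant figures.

Kepler's third law: a³ ∝ T², so a₂ = a₁ (T₂/T₁)^(2/3).
T₂/T₁ = 11.34, (T₂/T₁)^(2/3) = 5.047.
a₂ = 6587 × 5.047 = 33250 km.

a₂ ≈ 33200 km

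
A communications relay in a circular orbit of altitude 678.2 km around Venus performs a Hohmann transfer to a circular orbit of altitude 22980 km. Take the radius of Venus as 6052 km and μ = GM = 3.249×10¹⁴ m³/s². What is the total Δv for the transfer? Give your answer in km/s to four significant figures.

Δv_total ≈ 3.198 km/s

r₁ = 6052 + 678.2 = 6730.2 km = 6.7302×10⁶ m.
r₂ = 6052 + 22980 = 29032 km = 2.9032×10⁷ m.
Transfer ellipse a_t = (r₁ + r₂)/2 = 1.788×10⁷ m.
At r₁: circular v_c1 = √(μ/r₁) = 6948 m/s; transfer-periapsis v_p = √[μ(2/r₁ − 1/a_t)] = 8853 m/s.
Δv₁ = v_p − v_c1 = 1905 m/s.
At r₂: circular v_c2 = √(μ/r₂) = 3345 m/s; transfer-apoapsis v_a = √[μ(2/r₂ − 1/a_t)] = 2052 m/s.
Δv₂ = v_c2 − v_a = 1293 m/s.
Total Δv = Δv₁ + Δv₂ = 3198 m/s = 3.198 km/s.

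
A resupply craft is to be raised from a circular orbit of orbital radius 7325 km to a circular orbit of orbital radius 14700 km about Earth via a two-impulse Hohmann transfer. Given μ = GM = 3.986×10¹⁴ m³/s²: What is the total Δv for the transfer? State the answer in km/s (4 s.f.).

Δv_total ≈ 2.106 km/s

r₁ = 7325 km = 7.325×10⁶ m.
r₂ = 14700 km = 1.470×10⁷ m.
Transfer ellipse a_t = (r₁ + r₂)/2 = 1.101×10⁷ m.
At r₁: circular v_c1 = √(μ/r₁) = 7377 m/s; transfer-perigee v_p = √[μ(2/r₁ − 1/a_t)] = 8523 m/s.
Δv₁ = v_p − v_c1 = 1146 m/s.
At r₂: circular v_c2 = √(μ/r₂) = 5207 m/s; transfer-apogee v_a = √[μ(2/r₂ − 1/a_t)] = 4247 m/s.
Δv₂ = v_c2 − v_a = 960.4 m/s.
Total Δv = Δv₁ + Δv₂ = 2106 m/s = 2.106 km/s.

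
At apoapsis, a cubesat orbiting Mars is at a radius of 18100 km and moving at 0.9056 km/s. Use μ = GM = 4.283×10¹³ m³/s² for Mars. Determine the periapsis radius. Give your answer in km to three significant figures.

r_a = 1.810×10⁷ m.
Specific energy ε = v²/2 − μ/r = -1.956×10⁶ J/kg, so a = −μ/(2ε) = 1.095×10⁷ m.
The apsides satisfy r_p + r_a = 2a, so the periapsis radius is 2a − r_a = 3.794×10⁶ m = 3794.0 km.

periapsis radius ≈ 3790 km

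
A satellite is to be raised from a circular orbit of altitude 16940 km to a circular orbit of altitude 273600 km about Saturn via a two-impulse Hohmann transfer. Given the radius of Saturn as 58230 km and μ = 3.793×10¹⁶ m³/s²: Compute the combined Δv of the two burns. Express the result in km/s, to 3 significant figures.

r₁ = 58230 + 16940 = 75170 km = 7.5170×10⁷ m.
r₂ = 58230 + 273600 = 331830 km = 3.3183×10⁸ m.
Transfer ellipse a_t = (r₁ + r₂)/2 = 2.035×10⁸ m.
At r₁: circular v_c1 = √(μ/r₁) = 22460 m/s; transfer-perikrone v_p = √[μ(2/r₁ − 1/a_t)] = 28680 m/s.
Δv₁ = v_p − v_c1 = 6221 m/s.
At r₂: circular v_c2 = √(μ/r₂) = 10690 m/s; transfer-apokrone v_a = √[μ(2/r₂ − 1/a_t)] = 6498 m/s.
Δv₂ = v_c2 − v_a = 4193 m/s.
Total Δv = Δv₁ + Δv₂ = 10410 m/s = 10.41 km/s.

Δv_total ≈ 10.4 km/s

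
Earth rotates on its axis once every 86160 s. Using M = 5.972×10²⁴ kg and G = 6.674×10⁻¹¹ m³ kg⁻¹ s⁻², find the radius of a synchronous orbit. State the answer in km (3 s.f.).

r_sync ≈ 42200 km

μ = GM = 6.674×10⁻¹¹ × 5.972×10²⁴ = 3.986×10¹⁴ m³/s².
A synchronous orbit has period T, so by Kepler's third law a = (μT²/4π²)^(1/3).
μT²/4π² = 3.986×10¹⁴ × (8.616×10⁴)² / 39.48 = 7.495×10²² m³.
a = 4.216×10⁷ m = 42162 km.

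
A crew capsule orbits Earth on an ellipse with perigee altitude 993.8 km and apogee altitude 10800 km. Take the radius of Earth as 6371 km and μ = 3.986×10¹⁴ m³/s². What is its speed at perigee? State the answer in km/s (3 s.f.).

r_p = 6371 + 993.8 = 7364.8 km = 7.3648×10⁶ m.
r_a = 6371 + 10800 = 17171 km = 1.7171×10⁷ m.
Semi-major axis a = (r_p + r_a)/2 = 12268 km = 1.227×10⁷ m.
Vis-viva: v² = μ(2/r − 1/a) = 3.986×10¹⁴ × (2.716×10⁻⁷ − 8.151×10⁻⁸) = 7.575×10⁷ m²/s².
v = 8704 m/s = 8.704 km/s.

v ≈ 8.70 km/s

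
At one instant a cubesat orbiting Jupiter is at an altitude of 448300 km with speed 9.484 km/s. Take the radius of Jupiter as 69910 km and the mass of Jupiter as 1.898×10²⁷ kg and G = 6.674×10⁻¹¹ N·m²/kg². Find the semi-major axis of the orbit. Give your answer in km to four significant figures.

μ = GM = 6.674×10⁻¹¹ × 1.898×10²⁷ = 1.267×10¹⁷ m³/s².
r = 69910 + 448300 = 5.1821×10⁵ km = 5.182×10⁸ m.
Specific orbital energy ε = v²/2 − μ/r = (9484)²/2 − 1.267×10¹⁷/5.182×10⁸ = -1.995×10⁸ J/kg.
Since ε = −μ/(2a), a = −μ/(2ε) = 3.175×10⁸ m = 3.1752×10⁵ km.

a ≈ 3.175×10⁵ km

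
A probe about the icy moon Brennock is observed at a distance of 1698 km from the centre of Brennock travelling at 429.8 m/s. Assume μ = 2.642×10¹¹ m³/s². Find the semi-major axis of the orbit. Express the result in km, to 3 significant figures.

r = 1.698×10⁶ m.
Specific orbital energy ε = v²/2 − μ/r = (429.8)²/2 − 2.642×10¹¹/1.698×10⁶ = -6.323×10⁴ J/kg.
Since ε = −μ/(2a), a = −μ/(2ε) = 2.089×10⁶ m = 2089.2 km.

a ≈ 2090 km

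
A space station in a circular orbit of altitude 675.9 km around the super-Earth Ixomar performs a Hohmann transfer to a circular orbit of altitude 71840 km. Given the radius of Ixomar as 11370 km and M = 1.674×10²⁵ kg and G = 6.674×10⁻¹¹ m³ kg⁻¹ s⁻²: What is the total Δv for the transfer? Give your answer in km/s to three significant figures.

Δv_total ≈ 4.92 km/s

μ = GM = 6.674×10⁻¹¹ × 1.674×10²⁵ = 1.117×10¹⁵ m³/s².
r₁ = 11370 + 675.9 = 12046 km = 1.2046×10⁷ m.
r₂ = 11370 + 71840 = 83210 km = 8.3210×10⁷ m.
Transfer ellipse a_t = (r₁ + r₂)/2 = 4.763×10⁷ m.
At r₁: circular v_c1 = √(μ/r₁) = 9631 m/s; transfer-periapsis v_p = √[μ(2/r₁ − 1/a_t)] = 12730 m/s.
Δv₁ = v_p − v_c1 = 3099 m/s.
At r₂: circular v_c2 = √(μ/r₂) = 3664 m/s; transfer-apoapsis v_a = √[μ(2/r₂ − 1/a_t)] = 1843 m/s.
Δv₂ = v_c2 − v_a = 1821 m/s.
Total Δv = Δv₁ + Δv₂ = 4920 m/s = 4.920 km/s.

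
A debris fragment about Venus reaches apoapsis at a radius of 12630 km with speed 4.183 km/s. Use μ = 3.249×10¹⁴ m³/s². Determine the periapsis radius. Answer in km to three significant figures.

periapsis radius ≈ 6510 km

r_a = 1.263×10⁷ m.
Specific energy ε = v²/2 − μ/r = -1.698×10⁷ J/kg, so a = −μ/(2ε) = 9.570×10⁶ m.
The apsides satisfy r_p + r_a = 2a, so the periapsis radius is 2a − r_a = 6.509×10⁶ m = 6509.1 km.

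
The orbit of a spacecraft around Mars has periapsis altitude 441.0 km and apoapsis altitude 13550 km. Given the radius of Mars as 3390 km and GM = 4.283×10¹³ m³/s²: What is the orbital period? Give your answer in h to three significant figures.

T ≈ 8.93 h

r_p = 3390 + 441.0 = 3831.0 km = 3.8310×10⁶ m.
r_a = 3390 + 13550 = 16940 km = 1.6940×10⁷ m.
Semi-major axis a = (r_p + r_a)/2 = (3831.0 + 16940)/2 = 10386 km = 1.039×10⁷ m.
By Kepler's third law T = 2π√(a³/μ) = 2π × 5.114×10³ = 3.213×10⁴ s.
= 8.926 h.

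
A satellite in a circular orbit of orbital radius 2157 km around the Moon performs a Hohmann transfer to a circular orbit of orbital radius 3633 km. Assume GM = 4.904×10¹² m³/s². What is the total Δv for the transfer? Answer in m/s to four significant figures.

r₁ = 2157 km = 2.157×10⁶ m.
r₂ = 3633 km = 3.633×10⁶ m.
Transfer ellipse a_t = (r₁ + r₂)/2 = 2.895×10⁶ m.
At r₁: circular v_c1 = √(μ/r₁) = 1508 m/s; transfer-perilune v_p = √[μ(2/r₁ − 1/a_t)] = 1689 m/s.
Δv₁ = v_p − v_c1 = 181.3 m/s.
At r₂: circular v_c2 = √(μ/r₂) = 1162 m/s; transfer-apolune v_a = √[μ(2/r₂ − 1/a_t)] = 1003 m/s.
Δv₂ = v_c2 − v_a = 159.0 m/s.
Total Δv = Δv₁ + Δv₂ = 340.3 m/s.

Δv_total ≈ 340.3 m/s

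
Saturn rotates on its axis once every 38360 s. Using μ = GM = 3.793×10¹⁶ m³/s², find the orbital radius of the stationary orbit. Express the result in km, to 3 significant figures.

A synchronous orbit has period T, so by Kepler's third law a = (μT²/4π²)^(1/3).
μT²/4π² = 3.793×10¹⁶ × (3.836×10⁴)² / 39.48 = 1.414×10²⁴ m³.
a = 1.122×10⁸ m = 1.1223×10⁵ km.

r_sync ≈ 1.12×10⁵ km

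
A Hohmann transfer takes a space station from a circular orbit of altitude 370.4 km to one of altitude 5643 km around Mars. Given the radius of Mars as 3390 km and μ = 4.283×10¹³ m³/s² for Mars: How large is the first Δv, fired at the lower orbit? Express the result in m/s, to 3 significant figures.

Δv ≈ 636 m/s

r₁ = 3390 + 370.4 = 3760.4 km = 3.7604×10⁶ m.
r₂ = 3390 + 5643 = 9033.0 km = 9.0330×10⁶ m.
Transfer ellipse a_t = (r₁ + r₂)/2 = 6.397×10⁶ m.
At r₁: circular v_c1 = √(μ/r₁) = 3375 m/s; transfer-periapsis v_p = √[μ(2/r₁ − 1/a_t)] = 4010 m/s.
Δv₁ = v_p − v_c1 = 635.6 m/s.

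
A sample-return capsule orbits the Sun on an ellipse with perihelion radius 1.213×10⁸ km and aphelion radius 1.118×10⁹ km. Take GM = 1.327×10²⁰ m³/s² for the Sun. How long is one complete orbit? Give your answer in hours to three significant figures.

T ≈ 73900 hours

Semi-major axis a = (r_p + r_a)/2 = (1.2130×10⁸ + 1.1180×10⁹)/2 = 6.1965×10⁸ km = 6.196×10¹¹ m.
By Kepler's third law T = 2π√(a³/μ) = 2π × 4.234×10⁷ = 2.661×10⁸ s.
= 73900 hours.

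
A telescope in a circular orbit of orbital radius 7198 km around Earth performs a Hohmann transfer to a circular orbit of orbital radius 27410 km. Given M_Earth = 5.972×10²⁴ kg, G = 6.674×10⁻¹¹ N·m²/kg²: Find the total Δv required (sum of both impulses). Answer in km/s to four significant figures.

Δv_total ≈ 3.278 km/s

μ = GM = 6.674×10⁻¹¹ × 5.972×10²⁴ = 3.986×10¹⁴ m³/s².
r₁ = 7198 km = 7.198×10⁶ m.
r₂ = 27410 km = 2.741×10⁷ m.
Transfer ellipse a_t = (r₁ + r₂)/2 = 1.730×10⁷ m.
At r₁: circular v_c1 = √(μ/r₁) = 7441 m/s; transfer-perigee v_p = √[μ(2/r₁ − 1/a_t)] = 9365 m/s.
Δv₁ = v_p − v_c1 = 1924 m/s.
At r₂: circular v_c2 = √(μ/r₂) = 3813 m/s; transfer-apogee v_a = √[μ(2/r₂ − 1/a_t)] = 2459 m/s.
Δv₂ = v_c2 − v_a = 1354 m/s.
Total Δv = Δv₁ + Δv₂ = 3278 m/s = 3.278 km/s.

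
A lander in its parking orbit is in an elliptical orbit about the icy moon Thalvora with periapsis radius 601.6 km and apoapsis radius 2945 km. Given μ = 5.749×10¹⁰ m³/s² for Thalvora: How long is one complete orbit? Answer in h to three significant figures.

T ≈ 17.2 h

Semi-major axis a = (r_p + r_a)/2 = (601.60 + 2945.0)/2 = 1773.3 km = 1.773×10⁶ m.
By Kepler's third law T = 2π√(a³/μ) = 2π × 9.849×10³ = 6.188×10⁴ s.
= 17.19 h.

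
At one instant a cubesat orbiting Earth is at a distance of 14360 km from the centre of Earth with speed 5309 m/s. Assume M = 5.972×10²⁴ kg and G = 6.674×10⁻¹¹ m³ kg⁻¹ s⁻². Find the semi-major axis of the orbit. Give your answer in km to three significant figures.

a ≈ 14600 km

μ = GM = 6.674×10⁻¹¹ × 5.972×10²⁴ = 3.986×10¹⁴ m³/s².
r = 1.436×10⁷ m.
Vis-viva rearranged: 1/a = 2/r − v²/μ = 1.393×10⁻⁷ − 7.072×10⁻⁸ = 6.856×10⁻⁸ m⁻¹.
a = 1.459×10⁷ m = 14586 km.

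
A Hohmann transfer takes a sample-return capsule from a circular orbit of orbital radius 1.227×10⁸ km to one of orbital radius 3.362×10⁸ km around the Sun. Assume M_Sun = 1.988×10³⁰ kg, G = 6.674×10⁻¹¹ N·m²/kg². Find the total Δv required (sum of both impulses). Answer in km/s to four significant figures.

μ = GM = 6.674×10⁻¹¹ × 1.988×10³⁰ = 1.327×10²⁰ m³/s².
r₁ = 1.227×10⁸ km = 1.227×10¹¹ m.
r₂ = 3.362×10⁸ km = 3.362×10¹¹ m.
Transfer ellipse a_t = (r₁ + r₂)/2 = 2.294×10¹¹ m.
At r₁: circular v_c1 = √(μ/r₁) = 32880 m/s; transfer-perihelion v_p = √[μ(2/r₁ − 1/a_t)] = 39800 m/s.
Δv₁ = v_p − v_c1 = 6921 m/s.
At r₂: circular v_c2 = √(μ/r₂) = 19870 m/s; transfer-aphelion v_a = √[μ(2/r₂ − 1/a_t)] = 14530 m/s.
Δv₂ = v_c2 − v_a = 5338 m/s.
Total Δv = Δv₁ + Δv₂ = 12260 m/s = 12.26 km/s.

Δv_total ≈ 12.26 km/s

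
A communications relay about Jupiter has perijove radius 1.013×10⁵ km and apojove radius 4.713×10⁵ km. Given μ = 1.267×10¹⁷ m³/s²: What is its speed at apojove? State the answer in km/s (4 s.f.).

v ≈ 9.753 km/s

Semi-major axis a = (r_p + r_a)/2 = 2.8630×10⁵ km = 2.863×10⁸ m.
Vis-viva: v² = μ(2/r − 1/a) = 1.267×10¹⁷ × (4.244×10⁻⁹ − 3.493×10⁻⁹) = 9.512×10⁷ m²/s².
v = 9753 m/s = 9.753 km/s.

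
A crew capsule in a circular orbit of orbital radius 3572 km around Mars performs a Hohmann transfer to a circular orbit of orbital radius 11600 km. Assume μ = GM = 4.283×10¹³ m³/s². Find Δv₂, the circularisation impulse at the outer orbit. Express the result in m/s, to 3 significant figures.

Δv ≈ 603 m/s

r₁ = 3572 km = 3.572×10⁶ m.
r₂ = 11600 km = 1.160×10⁷ m.
Transfer ellipse a_t = (r₁ + r₂)/2 = 7.586×10⁶ m.
At r₁: circular v_c1 = √(μ/r₁) = 3463 m/s; transfer-periapsis v_p = √[μ(2/r₁ − 1/a_t)] = 4282 m/s.
At r₂: circular v_c2 = √(μ/r₂) = 1922 m/s; transfer-apoapsis v_a = √[μ(2/r₂ − 1/a_t)] = 1319 m/s.
Δv₂ = v_c2 − v_a = 603.0 m/s.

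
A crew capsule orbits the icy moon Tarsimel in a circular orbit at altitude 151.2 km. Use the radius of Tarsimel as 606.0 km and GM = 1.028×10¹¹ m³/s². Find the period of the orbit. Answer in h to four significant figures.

r = 606.0 + 151.2 = 757.20 km = 7.5720×10⁵ m.
Kepler's third law: T = 2π√(r³/μ) = 2π√((7.572×10⁵)³ / 1.028×10¹¹).
r³/μ = 4.223×10⁶ s², so T = 2π × 2.055×10³ = 1.291×10⁴ s.
Converting: 1.291×10⁴ s ÷ 3600 = 3.587 h.

T ≈ 3.587 h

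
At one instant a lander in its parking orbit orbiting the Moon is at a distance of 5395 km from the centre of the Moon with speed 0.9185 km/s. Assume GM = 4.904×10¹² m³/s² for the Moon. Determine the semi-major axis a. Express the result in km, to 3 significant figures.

a ≈ 5030 km

r = 5.395×10⁶ m.
Specific orbital energy ε = v²/2 − μ/r = (918.5)²/2 − 4.904×10¹²/5.395×10⁶ = -4.872×10⁵ J/kg.
Since ε = −μ/(2a), a = −μ/(2ε) = 5.033×10⁶ m = 5033.2 km.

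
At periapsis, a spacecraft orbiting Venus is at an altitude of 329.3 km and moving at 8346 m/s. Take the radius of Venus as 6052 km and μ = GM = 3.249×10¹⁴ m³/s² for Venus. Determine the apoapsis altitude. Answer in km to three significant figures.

apoapsis altitude ≈ 7760 km

r_p = 6052 + 329.3 = 6381.3 km = 6.381×10⁶ m.
Specific energy ε = v²/2 − μ/r = -1.609×10⁷ J/kg, so a = −μ/(2ε) = 1.010×10⁷ m.
The apsides satisfy r_p + r_a = 2a, so the apoapsis radius is 2a − r_p = 1.382×10⁷ m = 13816 km.
Apoapsis altitude = 13816 − 6052 = 7763.7 km.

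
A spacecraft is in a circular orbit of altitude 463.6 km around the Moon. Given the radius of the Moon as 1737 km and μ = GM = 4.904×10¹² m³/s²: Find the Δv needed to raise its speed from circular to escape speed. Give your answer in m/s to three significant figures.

Δv ≈ 618 m/s

r = 1737 + 463.6 = 2200.6 km = 2.2006×10⁶ m.
Circular speed v_c = √(μ/r) = 1493 m/s.
Escape speed v_esc = √(2μ/r) = √2 × v_c = 2111 m/s.
Δv = v_esc − v_c = 618.3 m/s.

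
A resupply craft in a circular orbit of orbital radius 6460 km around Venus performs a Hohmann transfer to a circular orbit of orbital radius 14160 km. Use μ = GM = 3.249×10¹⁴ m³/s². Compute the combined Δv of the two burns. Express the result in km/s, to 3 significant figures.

Δv_total ≈ 2.22 km/s

r₁ = 6460 km = 6.460×10⁶ m.
r₂ = 14160 km = 1.416×10⁷ m.
Transfer ellipse a_t = (r₁ + r₂)/2 = 1.031×10⁷ m.
At r₁: circular v_c1 = √(μ/r₁) = 7092 m/s; transfer-periapsis v_p = √[μ(2/r₁ − 1/a_t)] = 8311 m/s.
Δv₁ = v_p − v_c1 = 1219 m/s.
At r₂: circular v_c2 = √(μ/r₂) = 4790 m/s; transfer-apoapsis v_a = √[μ(2/r₂ − 1/a_t)] = 3792 m/s.
Δv₂ = v_c2 − v_a = 998.4 m/s.
Total Δv = Δv₁ + Δv₂ = 2218 m/s = 2.218 km/s.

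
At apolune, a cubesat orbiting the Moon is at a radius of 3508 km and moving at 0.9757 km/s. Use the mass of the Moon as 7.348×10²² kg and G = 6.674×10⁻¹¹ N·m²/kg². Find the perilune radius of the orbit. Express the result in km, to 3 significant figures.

perilune radius ≈ 1810 km

μ = GM = 6.674×10⁻¹¹ × 7.348×10²² = 4.904×10¹² m³/s².
r_a = 3.508×10⁶ m.
Specific energy ε = v²/2 − μ/r = -9.220×10⁵ J/kg, so a = −μ/(2ε) = 2.660×10⁶ m.
The apsides satisfy r_p + r_a = 2a, so the perilune radius is 2a − r_a = 1.811×10⁶ m = 1811.1 km.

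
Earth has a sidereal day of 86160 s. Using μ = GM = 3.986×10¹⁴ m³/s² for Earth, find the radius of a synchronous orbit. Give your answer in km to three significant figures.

r_sync ≈ 42200 km

A synchronous orbit has period T, so by Kepler's third law a = (μT²/4π²)^(1/3).
μT²/4π² = 3.986×10¹⁴ × (8.616×10⁴)² / 39.48 = 7.495×10²² m³.
a = 4.216×10⁷ m = 42163 km.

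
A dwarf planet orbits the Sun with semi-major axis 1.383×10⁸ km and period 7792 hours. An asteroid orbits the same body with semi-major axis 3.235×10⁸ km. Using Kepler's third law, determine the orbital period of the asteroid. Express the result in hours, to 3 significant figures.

T₂ ≈ 27900 hours

Kepler's third law: T² ∝ a³, so T₂ = T₁ (a₂/a₁)^(3/2).
a₂/a₁ = 2.339, (a₂/a₁)^(3/2) = 3.577.
T₂ = 7792 × 3.577 = 27880 hours.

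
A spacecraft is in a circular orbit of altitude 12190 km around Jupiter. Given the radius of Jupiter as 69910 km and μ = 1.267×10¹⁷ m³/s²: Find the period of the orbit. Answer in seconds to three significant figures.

T ≈ 13100 seconds

r = 69910 + 12190 = 82100 km = 8.2100×10⁷ m.
Kepler's third law: T = 2π√(r³/μ) = 2π√((8.210×10⁷)³ / 1.267×10¹⁷).
r³/μ = 4.368×10⁶ s², so T = 2π × 2.090×10³ = 1.313×10⁴ s.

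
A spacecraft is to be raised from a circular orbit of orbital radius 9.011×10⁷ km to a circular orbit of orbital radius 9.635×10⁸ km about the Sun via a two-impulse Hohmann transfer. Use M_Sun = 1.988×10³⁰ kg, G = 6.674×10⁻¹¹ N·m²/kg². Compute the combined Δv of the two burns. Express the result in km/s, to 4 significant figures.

Δv_total ≈ 20.40 km/s

μ = GM = 6.674×10⁻¹¹ × 1.988×10³⁰ = 1.327×10²⁰ m³/s².
r₁ = 9.011×10⁷ km = 9.011×10¹⁰ m.
r₂ = 9.635×10⁸ km = 9.635×10¹¹ m.
Transfer ellipse a_t = (r₁ + r₂)/2 = 5.268×10¹¹ m.
At r₁: circular v_c1 = √(μ/r₁) = 38370 m/s; transfer-perihelion v_p = √[μ(2/r₁ − 1/a_t)] = 51890 m/s.
Δv₁ = v_p − v_c1 = 13520 m/s.
At r₂: circular v_c2 = √(μ/r₂) = 11730 m/s; transfer-aphelion v_a = √[μ(2/r₂ − 1/a_t)] = 4853 m/s.
Δv₂ = v_c2 − v_a = 6881 m/s.
Total Δv = Δv₁ + Δv₂ = 20400 m/s = 20.40 km/s.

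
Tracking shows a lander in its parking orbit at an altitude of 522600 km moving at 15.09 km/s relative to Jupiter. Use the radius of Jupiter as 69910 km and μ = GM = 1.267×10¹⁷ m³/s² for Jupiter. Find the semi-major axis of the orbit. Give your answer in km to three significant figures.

a ≈ 6.34×10⁵ km

r = 69910 + 522600 = 5.9251×10⁵ km = 5.925×10⁸ m.
Vis-viva rearranged: 1/a = 2/r − v²/μ = 3.375×10⁻⁹ − 1.797×10⁻⁹ = 1.578×10⁻⁹ m⁻¹.
a = 6.336×10⁸ m = 6.3361×10⁵ km.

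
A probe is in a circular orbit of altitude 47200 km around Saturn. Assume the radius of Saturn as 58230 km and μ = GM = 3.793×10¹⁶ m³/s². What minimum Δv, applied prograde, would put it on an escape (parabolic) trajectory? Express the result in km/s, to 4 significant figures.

r = 58230 + 47200 = 105430 km = 1.0543×10⁸ m.
Circular speed v_c = √(μ/r) = 18970 m/s.
Escape speed v_esc = √(2μ/r) = √2 × v_c = 26820 m/s.
Δv = v_esc − v_c = 7857 m/s = 7.857 km/s.

Δv ≈ 7.857 km/s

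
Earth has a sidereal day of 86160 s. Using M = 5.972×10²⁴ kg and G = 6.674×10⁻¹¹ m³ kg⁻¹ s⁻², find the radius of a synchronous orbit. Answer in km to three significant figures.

r_sync ≈ 42200 km

μ = GM = 6.674×10⁻¹¹ × 5.972×10²⁴ = 3.986×10¹⁴ m³/s².
A synchronous orbit has period T, so by Kepler's third law a = (μT²/4π²)^(1/3).
μT²/4π² = 3.986×10¹⁴ × (8.616×10⁴)² / 39.48 = 7.495×10²² m³.
a = 4.216×10⁷ m = 42162 km.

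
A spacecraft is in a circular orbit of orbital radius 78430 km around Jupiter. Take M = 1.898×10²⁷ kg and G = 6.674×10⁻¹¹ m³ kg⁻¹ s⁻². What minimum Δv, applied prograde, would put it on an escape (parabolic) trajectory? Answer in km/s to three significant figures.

μ = GM = 6.674×10⁻¹¹ × 1.898×10²⁷ = 1.267×10¹⁷ m³/s².
r = 78430 km = 7.843×10⁷ m.
Circular speed v_c = √(μ/r) = 40190 m/s.
Escape speed v_esc = √(2μ/r) = √2 × v_c = 56830 m/s.
Δv = v_esc − v_c = 16650 m/s = 16.65 km/s.

Δv ≈ 16.6 km/s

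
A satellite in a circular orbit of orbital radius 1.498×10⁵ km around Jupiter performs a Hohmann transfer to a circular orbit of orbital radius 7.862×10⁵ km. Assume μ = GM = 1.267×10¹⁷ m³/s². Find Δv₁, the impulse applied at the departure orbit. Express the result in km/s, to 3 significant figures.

r₁ = 1.498×10⁵ km = 1.498×10⁸ m.
r₂ = 7.862×10⁵ km = 7.862×10⁸ m.
Transfer ellipse a_t = (r₁ + r₂)/2 = 4.680×10⁸ m.
At r₁: circular v_c1 = √(μ/r₁) = 29080 m/s; transfer-perijove v_p = √[μ(2/r₁ − 1/a_t)] = 37690 m/s.
Δv₁ = v_p − v_c1 = 8612 m/s.
= 8.612 km/s.

Δv ≈ 8.61 km/s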